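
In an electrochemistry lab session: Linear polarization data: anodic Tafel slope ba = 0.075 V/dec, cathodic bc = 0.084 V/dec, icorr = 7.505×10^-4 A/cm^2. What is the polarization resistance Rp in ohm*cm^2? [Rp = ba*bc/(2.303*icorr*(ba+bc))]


Apply the Stern-Geary equation: Rp = ba*bc / (2.303*icorr*(ba+bc))
ba*bc = 0.075*0.084 = 0.0063
ba+bc = 0.159; 2.303*icorr*(ba+bc) = 2.303*7.505×10^-4*0.159 = 2.7481584×10^-4
Rp = 0.0063 / 2.7481584×10^-4 = 22.92 ohm*cm^2

22.92 ohm*cm^2


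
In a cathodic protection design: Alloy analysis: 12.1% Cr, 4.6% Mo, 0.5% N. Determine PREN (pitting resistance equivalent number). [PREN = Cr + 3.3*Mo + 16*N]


Apply the PREN formula: PREN = Cr + 3.3*Mo + 16*N
PREN = 12.1 + 3.3*4.6 + 16*0.5
PREN = 12.1 + 15.18 + 8.0 = 35.28

35.28


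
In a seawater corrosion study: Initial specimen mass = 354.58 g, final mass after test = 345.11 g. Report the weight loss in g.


Weight loss = initial − final
WL = 354.58 − 345.11 = 9.47 g

9.47 g


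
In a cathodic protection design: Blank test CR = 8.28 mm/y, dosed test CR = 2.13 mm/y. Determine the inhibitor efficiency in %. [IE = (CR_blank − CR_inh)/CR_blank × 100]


Apply the inhibitor-efficiency definition: IE = (CR_blank − CR_inh)/CR_blank × 100
IE = (8.28 − 2.13) / 8.28 × 100
IE = 6.15 / 8.28 × 100 = 74.3 %

74.3 %


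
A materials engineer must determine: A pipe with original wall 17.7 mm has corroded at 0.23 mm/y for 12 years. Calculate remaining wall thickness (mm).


Remaining wall = original − CR × time
t = 17.7 − 0.23*12 = 17.7 − 2.76 = 14.94 mm

14.94 mm


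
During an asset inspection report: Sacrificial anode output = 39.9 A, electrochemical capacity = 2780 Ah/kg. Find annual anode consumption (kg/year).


Annual consumption = current * hours per year / capacity
Rate = 39.9 * 8760 / 2780 = 125.7 kg/year

125.7 kg/year


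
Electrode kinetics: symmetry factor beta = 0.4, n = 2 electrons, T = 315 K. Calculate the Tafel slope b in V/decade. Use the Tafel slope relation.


Apply the Tafel slope relation: b = 2.303*R*T/(beta*n*F)
Numerator: 2.303 * 8.314 * 315 = 6031.35
Denominator: 0.4 * 2 * 96485 = 77188.0
b = 6031.35 / 77188.0 = 0.078 V/decade

0.078 V/decade


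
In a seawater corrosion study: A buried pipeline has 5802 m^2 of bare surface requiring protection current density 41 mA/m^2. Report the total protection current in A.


I = area * current density, then convert mA → A (÷1000)
I = 5802 * 41 / 1000 = 237.88 A

237.88 A


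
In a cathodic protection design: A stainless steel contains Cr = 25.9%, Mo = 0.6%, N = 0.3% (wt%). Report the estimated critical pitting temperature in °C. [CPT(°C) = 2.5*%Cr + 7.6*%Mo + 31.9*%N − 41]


Apply the ASTM G48 empirical CPT estimate: CPT(°C) = 2.5*%Cr + 7.6*%Mo + 31.9*%N − 41
2.5*25.9 = 64.75; 7.6*0.6 = 4.56; 31.9*0.3 = 9.57
CPT = 64.75 + 4.56 + 9.57 − 41 = 37.88 °C
Rounded to 0.1 °C: CPT ≈ 37.9 °C

37.9 °C


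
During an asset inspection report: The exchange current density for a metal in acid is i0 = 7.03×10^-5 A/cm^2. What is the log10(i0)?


i0 = 7.03×10^-5 A/cm^2
log10(i0) = -4.153

-4.153


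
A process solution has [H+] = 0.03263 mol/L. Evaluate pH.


pH = −log10[H+]
pH = −log10(0.03263) = 1.49

1.49


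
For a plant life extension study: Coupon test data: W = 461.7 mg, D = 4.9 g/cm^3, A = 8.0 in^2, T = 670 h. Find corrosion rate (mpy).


Apply the mpy weight-loss relation: CR = 534 * W / (D * A * T)
Numerator: 534 * 461.7 = 246547.8
Denominator: 4.9 * 8.0 * 670 = 26264.0
CR = 246547.8 / 26264.0 = 9.3873 mpy

9.3873 mpy


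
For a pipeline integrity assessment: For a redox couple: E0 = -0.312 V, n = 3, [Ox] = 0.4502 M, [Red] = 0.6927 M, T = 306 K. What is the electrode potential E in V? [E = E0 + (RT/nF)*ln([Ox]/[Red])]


Apply the Nernst equation: E = E0 + (RT/nF)*ln([Ox]/[Red])
Step 1: RT/nF = 8.314*306/(3*96485) = 0.00878922 V
Step 2: [Ox]/[Red] = 0.4502/0.6927 = 0.649921
Step 3: ln(0.649921) = -0.430904
Step 4: correction = 0.00878922 * -0.430904 = -0.004 V
E = -0.312 + -0.004 = -0.316 V

-0.316 V


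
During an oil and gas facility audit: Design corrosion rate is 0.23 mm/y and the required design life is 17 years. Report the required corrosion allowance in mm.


Corrosion allowance = CR × design life
CA = 0.23 * 17 = 3.91 mm

3.91 mm


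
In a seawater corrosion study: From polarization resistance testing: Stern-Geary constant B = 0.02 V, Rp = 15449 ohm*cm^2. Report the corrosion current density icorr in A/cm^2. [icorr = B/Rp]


Apply the Stern-Geary relation: icorr = B / Rp
icorr = 0.02 / 15449 = 1.295×10^-6 A/cm^2

1.295×10^-6 A/cm^2


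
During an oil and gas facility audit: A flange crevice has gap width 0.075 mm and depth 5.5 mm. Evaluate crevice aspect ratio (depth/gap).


Aspect ratio = depth / gap
Ratio = 5.5 / 0.075 = 73.3

73.3


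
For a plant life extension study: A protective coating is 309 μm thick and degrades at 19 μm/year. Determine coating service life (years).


Service life = thickness / degradation rate
Life = 309 / 19 = 16.3 years

16.3 years


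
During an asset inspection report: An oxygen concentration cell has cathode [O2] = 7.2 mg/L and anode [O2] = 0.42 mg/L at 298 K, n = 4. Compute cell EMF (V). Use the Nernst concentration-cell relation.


Apply the Nernst concentration-cell relation: E = (RT/nF)*ln(C_cathode/C_anode)
RT/nF = 8.314*298/(4*96485) = 0.00641958 V
ln(7.2/0.42) = 2.84158
E = 0.00641958 * 2.84158 = 0.01824 V

0.01824 V


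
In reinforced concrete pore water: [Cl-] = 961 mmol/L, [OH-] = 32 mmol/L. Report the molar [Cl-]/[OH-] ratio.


Threshold parameter = [Cl-] / [OH-] (molar basis; both in mmol/L, so units cancel)
Ratio = 961 / 32 = 30.03

30.03


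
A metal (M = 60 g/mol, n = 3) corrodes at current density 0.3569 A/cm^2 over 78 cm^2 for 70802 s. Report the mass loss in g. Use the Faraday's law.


Apply Faraday's law: m = i*A*t*M / (n*F)
Total charge passed Q = i*A*t = 0.3569*78*70802 = 1971000.2364 C
m = Q*M/(n*F) = 1971000.2364*60/(3*96485) = 408.561 g

408.561 g


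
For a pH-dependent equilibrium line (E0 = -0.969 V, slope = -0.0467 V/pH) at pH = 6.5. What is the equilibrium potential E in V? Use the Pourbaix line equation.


Apply the Pourbaix line equation: E = E0 + slope*pH
E = -0.969 + (-0.0467)*6.5 = -0.969 + (-0.30355) = -1.27255 V
Rounded to 3 decimal places: E = -1.273 V

-1.273 V


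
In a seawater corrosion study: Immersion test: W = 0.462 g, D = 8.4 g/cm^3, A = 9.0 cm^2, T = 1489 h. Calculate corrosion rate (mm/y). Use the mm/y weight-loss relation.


Apply the mm/y weight-loss relation: CR = 87600 * W / (D * A * T)
Numerator: 87600 * 0.462 = 40471.2
Denominator: 8.4 * 9.0 * 1489 = 112568.4
CR = 40471.2 / 112568.4 = 0.3595 mm/y

0.3595 mm/y


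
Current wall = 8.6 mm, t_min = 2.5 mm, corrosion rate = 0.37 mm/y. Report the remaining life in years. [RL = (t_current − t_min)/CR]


Apply the remaining-life relation: RL = (t_current − t_min) / CR
RL = (8.6 − 2.5) / 0.37 = 6.1 / 0.37 = 16.5 years

16.5 years


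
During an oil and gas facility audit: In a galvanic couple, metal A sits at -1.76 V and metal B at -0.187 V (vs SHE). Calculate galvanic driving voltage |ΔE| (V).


Driving voltage is the absolute potential difference.
|ΔE| = |-1.76 − (-0.187)| = 1.573 V

1.573 V


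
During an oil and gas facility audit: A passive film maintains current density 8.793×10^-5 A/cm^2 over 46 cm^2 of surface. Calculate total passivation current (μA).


I = i_pass * A, then convert A → μA (×10^6)
I = 8.793×10^-5 * 46 * 10^6 = 4044.78 μA

4044.78 μA


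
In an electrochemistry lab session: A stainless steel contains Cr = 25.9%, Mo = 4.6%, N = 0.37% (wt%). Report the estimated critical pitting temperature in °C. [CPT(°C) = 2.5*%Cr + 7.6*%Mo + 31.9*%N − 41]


Apply the ASTM G48 empirical CPT estimate: CPT(°C) = 2.5*%Cr + 7.6*%Mo + 31.9*%N − 41
2.5*25.9 = 64.75; 7.6*4.6 = 34.96; 31.9*0.37 = 11.803
CPT = 64.75 + 34.96 + 11.803 − 41 = 70.513 °C
Rounded to 0.1 °C: CPT ≈ 70.5 °C

70.5 °C


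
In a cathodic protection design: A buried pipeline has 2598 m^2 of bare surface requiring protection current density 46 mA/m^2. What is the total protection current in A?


I = area * current density, then convert mA → A (÷1000)
I = 2598 * 46 / 1000 = 119.51 A

119.51 A


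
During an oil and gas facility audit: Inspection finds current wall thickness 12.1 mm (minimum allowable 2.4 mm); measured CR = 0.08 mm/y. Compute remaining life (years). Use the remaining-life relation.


Apply the remaining-life relation: RL = (t_current − t_min) / CR
RL = (12.1 − 2.4) / 0.08 = 9.7 / 0.08 = 121.3 years

121.3 years


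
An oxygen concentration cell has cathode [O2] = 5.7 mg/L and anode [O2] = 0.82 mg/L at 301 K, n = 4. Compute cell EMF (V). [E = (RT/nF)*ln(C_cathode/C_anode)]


Apply the Nernst concentration-cell relation: E = (RT/nF)*ln(C_cathode/C_anode)
RT/nF = 8.314*301/(4*96485) = 0.0064842 V
ln(5.7/0.82) = 1.93892
E = 0.0064842 * 1.93892 = 0.01257 V

0.01257 V


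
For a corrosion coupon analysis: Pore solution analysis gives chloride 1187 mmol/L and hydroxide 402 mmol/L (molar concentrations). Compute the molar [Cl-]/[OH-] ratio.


Threshold parameter = [Cl-] / [OH-] (molar basis; both in mmol/L, so units cancel)
Ratio = 1187 / 402 = 2.95

2.95


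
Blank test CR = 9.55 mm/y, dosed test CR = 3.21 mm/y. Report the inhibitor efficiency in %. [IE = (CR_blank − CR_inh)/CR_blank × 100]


Apply the inhibitor-efficiency definition: IE = (CR_blank − CR_inh)/CR_blank × 100
IE = (9.55 − 3.21) / 9.55 × 100
IE = 6.34 / 9.55 × 100 = 66.4 %

66.4 %


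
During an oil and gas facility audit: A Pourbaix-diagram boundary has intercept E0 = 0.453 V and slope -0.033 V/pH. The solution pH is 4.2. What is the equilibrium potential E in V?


Apply the Pourbaix line equation: E = E0 + slope*pH
E = 0.453 + (-0.033)*4.2 = 0.453 + (-0.1386) = 0.3144 V
Rounded to 3 decimal places: E = 0.314 V

0.314 V


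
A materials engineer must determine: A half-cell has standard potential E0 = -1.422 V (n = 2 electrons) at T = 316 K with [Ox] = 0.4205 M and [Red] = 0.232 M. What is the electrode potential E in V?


Apply the Nernst equation: E = E0 + (RT/nF)*ln([Ox]/[Red])
Step 1: RT/nF = 8.314*316/(2*96485) = 0.01361468 V
Step 2: [Ox]/[Red] = 0.4205/0.232 = 1.8125
Step 3: ln(1.8125) = 0.594707
Step 4: correction = 0.01361468 * 0.594707 = 0.0081 V
E = -1.422 + 0.0081 = -1.4139 V

-1.4139 V


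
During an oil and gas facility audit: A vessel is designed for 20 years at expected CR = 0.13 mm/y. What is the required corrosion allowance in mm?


Corrosion allowance = CR × design life
CA = 0.13 * 20 = 2.6 mm

2.6 mm


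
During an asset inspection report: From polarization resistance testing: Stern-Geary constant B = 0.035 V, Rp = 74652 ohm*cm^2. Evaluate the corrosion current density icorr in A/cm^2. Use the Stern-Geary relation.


Apply the Stern-Geary relation: icorr = B / Rp
icorr = 0.035 / 74652 = 4.688×10^-7 A/cm^2

4.688×10^-7 A/cm^2


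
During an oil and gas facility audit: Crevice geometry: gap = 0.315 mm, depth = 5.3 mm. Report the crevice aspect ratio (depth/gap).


Aspect ratio = depth / gap
Ratio = 5.3 / 0.315 = 16.8

16.8


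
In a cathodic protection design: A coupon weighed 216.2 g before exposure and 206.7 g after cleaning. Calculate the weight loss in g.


Weight loss = initial − final
WL = 216.2 − 206.7 = 9.5 g

9.5 g


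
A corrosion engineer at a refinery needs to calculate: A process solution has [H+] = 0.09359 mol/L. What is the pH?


pH = −log10[H+]
pH = −log10(0.09359) = 1.03

1.03


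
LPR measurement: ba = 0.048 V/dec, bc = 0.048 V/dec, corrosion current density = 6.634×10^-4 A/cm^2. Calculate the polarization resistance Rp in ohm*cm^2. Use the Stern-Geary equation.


Apply the Stern-Geary equation: Rp = ba*bc / (2.303*icorr*(ba+bc))
ba*bc = 0.048*0.048 = 0.002304
ba+bc = 0.096; 2.303*icorr*(ba+bc) = 2.303*6.634×10^-4*0.096 = 1.4666978×10^-4
Rp = 0.002304 / 1.4666978×10^-4 = 15.71 ohm*cm^2

15.71 ohm*cm^2


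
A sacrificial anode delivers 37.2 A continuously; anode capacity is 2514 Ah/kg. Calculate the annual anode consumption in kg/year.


Annual consumption = current * hours per year / capacity
Rate = 37.2 * 8760 / 2514 = 129.6 kg/year

129.6 kg/year


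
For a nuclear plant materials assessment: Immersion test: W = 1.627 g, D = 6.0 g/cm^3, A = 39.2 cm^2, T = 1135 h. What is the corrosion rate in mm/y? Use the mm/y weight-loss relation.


Apply the mm/y weight-loss relation: CR = 87600 * W / (D * A * T)
Numerator: 87600 * 1.627 = 142525.2
Denominator: 6.0 * 39.2 * 1135 = 266952.0
CR = 142525.2 / 266952.0 = 0.5339 mm/y

0.5339 mm/y


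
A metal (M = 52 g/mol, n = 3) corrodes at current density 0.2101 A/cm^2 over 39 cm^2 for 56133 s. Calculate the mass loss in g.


Apply Faraday's law: m = i*A*t*M / (n*F)
Total charge passed Q = i*A*t = 0.2101*39*56133 = 459948.1887 C
m = Q*M/(n*F) = 459948.1887*52/(3*96485) = 82.6288 g

82.6288 g


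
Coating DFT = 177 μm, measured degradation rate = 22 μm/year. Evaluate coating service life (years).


Service life = thickness / degradation rate
Life = 177 / 22 = 8.0 years

8.0 years


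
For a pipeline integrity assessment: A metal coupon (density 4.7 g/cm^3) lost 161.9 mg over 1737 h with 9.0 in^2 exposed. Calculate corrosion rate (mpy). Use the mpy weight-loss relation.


Apply the mpy weight-loss relation: CR = 534 * W / (D * A * T)
Numerator: 534 * 161.9 = 86454.6
Denominator: 4.7 * 9.0 * 1737 = 73475.1
CR = 86454.6 / 73475.1 = 1.1767 mpy

1.1767 mpy


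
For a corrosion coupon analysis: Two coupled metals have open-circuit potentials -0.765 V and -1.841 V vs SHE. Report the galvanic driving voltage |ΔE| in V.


Driving voltage is the absolute potential difference.
|ΔE| = |-0.765 − (-1.841)| = 1.076 V

1.076 V


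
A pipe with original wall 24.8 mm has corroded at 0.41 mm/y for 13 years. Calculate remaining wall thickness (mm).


Remaining wall = original − CR × time
t = 24.8 − 0.41*13 = 24.8 − 5.33 = 19.47 mm

19.47 mm


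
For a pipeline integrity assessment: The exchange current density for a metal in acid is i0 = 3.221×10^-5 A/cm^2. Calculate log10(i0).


i0 = 3.221×10^-5 A/cm^2
log10(i0) = -4.492

-4.492


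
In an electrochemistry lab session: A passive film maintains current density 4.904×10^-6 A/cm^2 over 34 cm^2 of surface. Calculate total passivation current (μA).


I = i_pass * A, then convert A → μA (×10^6)
I = 4.904×10^-6 * 34 * 10^6 = 166.74 μA

166.74 μA


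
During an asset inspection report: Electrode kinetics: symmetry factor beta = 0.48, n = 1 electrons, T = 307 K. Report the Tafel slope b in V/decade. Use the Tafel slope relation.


Apply the Tafel slope relation: b = 2.303*R*T/(beta*n*F)
Numerator: 2.303 * 8.314 * 307 = 5878.17
Denominator: 0.48 * 1 * 96485 = 46312.8
b = 5878.17 / 46312.8 = 0.127 V/decade

0.127 V/decade


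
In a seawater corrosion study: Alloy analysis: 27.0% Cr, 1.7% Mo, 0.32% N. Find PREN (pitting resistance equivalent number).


Apply the PREN formula: PREN = Cr + 3.3*Mo + 16*N
PREN = 27.0 + 3.3*1.7 + 16*0.32
PREN = 27.0 + 5.61 + 5.12 = 37.73

37.73


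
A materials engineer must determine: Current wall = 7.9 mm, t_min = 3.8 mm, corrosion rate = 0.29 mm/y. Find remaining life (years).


Apply the remaining-life relation: RL = (t_current − t_min) / CR
RL = (7.9 − 3.8) / 0.29 = 4.1 / 0.29 = 14.1 years

14.1 years


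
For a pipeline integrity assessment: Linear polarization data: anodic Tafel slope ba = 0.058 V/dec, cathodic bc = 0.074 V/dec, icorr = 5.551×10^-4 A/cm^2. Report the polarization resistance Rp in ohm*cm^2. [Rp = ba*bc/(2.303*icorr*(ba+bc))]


Apply the Stern-Geary equation: Rp = ba*bc / (2.303*icorr*(ba+bc))
ba*bc = 0.058*0.074 = 0.004292
ba+bc = 0.132; 2.303*icorr*(ba+bc) = 2.303*5.551×10^-4*0.132 = 1.6874818×10^-4
Rp = 0.004292 / 1.6874818×10^-4 = 25.43 ohm*cm^2

25.43 ohm*cm^2


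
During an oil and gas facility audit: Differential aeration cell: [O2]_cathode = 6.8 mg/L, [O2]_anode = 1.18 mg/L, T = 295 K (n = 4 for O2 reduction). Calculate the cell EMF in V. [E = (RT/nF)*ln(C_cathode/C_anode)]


Apply the Nernst concentration-cell relation: E = (RT/nF)*ln(C_cathode/C_anode)
RT/nF = 8.314*295/(4*96485) = 0.00635495 V
ln(6.8/1.18) = 1.75141
E = 0.00635495 * 1.75141 = 0.01113 V

0.01113 V


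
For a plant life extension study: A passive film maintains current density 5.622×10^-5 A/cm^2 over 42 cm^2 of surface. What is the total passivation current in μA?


I = i_pass * A, then convert A → μA (×10^6)
I = 5.622×10^-5 * 42 * 10^6 = 2361.24 μA

2361.24 μA


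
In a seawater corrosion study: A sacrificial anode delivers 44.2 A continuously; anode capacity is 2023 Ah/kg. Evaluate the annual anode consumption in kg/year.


Annual consumption = current * hours per year / capacity
Rate = 44.2 * 8760 / 2023 = 191.4 kg/year

191.4 kg/year


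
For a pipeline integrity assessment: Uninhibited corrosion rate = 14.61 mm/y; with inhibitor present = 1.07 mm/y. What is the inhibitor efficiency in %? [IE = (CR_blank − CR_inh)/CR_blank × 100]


Apply the inhibitor-efficiency definition: IE = (CR_blank − CR_inh)/CR_blank × 100
IE = (14.61 − 1.07) / 14.61 × 100
IE = 13.54 / 14.61 × 100 = 92.7 %

92.7 %


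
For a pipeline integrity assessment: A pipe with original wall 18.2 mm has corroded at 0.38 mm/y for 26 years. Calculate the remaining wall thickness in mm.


Remaining wall = original − CR × time
t = 18.2 − 0.38*26 = 18.2 − 9.88 = 8.32 mm

8.32 mm


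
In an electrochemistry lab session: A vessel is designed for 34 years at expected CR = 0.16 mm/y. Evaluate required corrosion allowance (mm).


Corrosion allowance = CR × design life
CA = 0.16 * 34 = 5.44 mm

5.44 mm


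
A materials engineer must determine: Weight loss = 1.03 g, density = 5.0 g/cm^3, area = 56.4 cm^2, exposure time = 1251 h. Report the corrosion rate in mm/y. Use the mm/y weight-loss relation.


Apply the mm/y weight-loss relation: CR = 87600 * W / (D * A * T)
Numerator: 87600 * 1.03 = 90228.0
Denominator: 5.0 * 56.4 * 1251 = 352782.0
CR = 90228.0 / 352782.0 = 0.25576 mm/y

0.25576 mm/y


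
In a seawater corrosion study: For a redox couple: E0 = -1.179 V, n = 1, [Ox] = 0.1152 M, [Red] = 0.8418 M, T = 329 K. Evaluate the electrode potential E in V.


Apply the Nernst equation: E = E0 + (RT/nF)*ln([Ox]/[Red])
Step 1: RT/nF = 8.314*329/(1*96485) = 0.02834955 V
Step 2: [Ox]/[Red] = 0.1152/0.8418 = 0.13685
Step 3: ln(0.13685) = -1.98887
Step 4: correction = 0.02834955 * -1.98887 = -0.056 V
E = -1.179 + -0.056 = -1.235 V

-1.235 V


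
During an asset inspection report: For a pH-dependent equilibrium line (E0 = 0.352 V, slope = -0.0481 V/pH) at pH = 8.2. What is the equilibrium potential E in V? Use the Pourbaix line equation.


Apply the Pourbaix line equation: E = E0 + slope*pH
E = 0.352 + (-0.0481)*8.2 = 0.352 + (-0.39442) = -0.04242 V
Rounded to 3 decimal places: E = -0.042 V

-0.042 V


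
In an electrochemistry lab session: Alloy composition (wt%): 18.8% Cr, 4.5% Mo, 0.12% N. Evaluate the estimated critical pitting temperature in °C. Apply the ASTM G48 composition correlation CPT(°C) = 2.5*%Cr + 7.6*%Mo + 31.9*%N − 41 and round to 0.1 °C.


Apply the ASTM G48 empirical CPT estimate: CPT(°C) = 2.5*%Cr + 7.6*%Mo + 31.9*%N − 41
2.5*18.8 = 47; 7.6*4.5 = 34.2; 31.9*0.12 = 3.828
CPT = 47 + 34.2 + 3.828 − 41 = 44.028 °C
Rounded to 0.1 °C: CPT ≈ 44.0 °C

44.0 °C


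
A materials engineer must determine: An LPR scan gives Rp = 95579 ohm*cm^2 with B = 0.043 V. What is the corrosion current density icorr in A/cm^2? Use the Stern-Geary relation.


Apply the Stern-Geary relation: icorr = B / Rp
icorr = 0.043 / 95579 = 4.499×10^-7 A/cm^2

4.499×10^-7 A/cm^2


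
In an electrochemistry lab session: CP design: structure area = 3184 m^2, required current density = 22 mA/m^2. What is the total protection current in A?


I = area * current density, then convert mA → A (÷1000)
I = 3184 * 22 / 1000 = 70.05 A

70.05 A


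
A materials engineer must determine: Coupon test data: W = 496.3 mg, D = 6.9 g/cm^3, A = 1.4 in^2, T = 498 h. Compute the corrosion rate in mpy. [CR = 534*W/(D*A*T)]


Apply the mpy weight-loss relation: CR = 534 * W / (D * A * T)
Numerator: 534 * 496.3 = 265024.2
Denominator: 6.9 * 1.4 * 498 = 4810.68
CR = 265024.2 / 4810.68 = 55.0908 mpy

55.0908 mpy


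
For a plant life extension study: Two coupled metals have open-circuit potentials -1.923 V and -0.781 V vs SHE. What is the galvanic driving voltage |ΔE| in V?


Driving voltage is the absolute potential difference.
|ΔE| = |-1.923 − (-0.781)| = 1.142 V

1.142 V


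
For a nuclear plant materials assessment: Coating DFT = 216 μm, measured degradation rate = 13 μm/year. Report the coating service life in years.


Service life = thickness / degradation rate
Life = 216 / 13 = 16.6 years

16.6 years


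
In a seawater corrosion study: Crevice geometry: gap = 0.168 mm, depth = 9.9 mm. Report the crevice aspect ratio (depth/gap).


Aspect ratio = depth / gap
Ratio = 9.9 / 0.168 = 58.9

58.9


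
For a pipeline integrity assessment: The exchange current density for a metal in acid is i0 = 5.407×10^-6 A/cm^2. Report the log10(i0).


i0 = 5.407×10^-6 A/cm^2
log10(i0) = -5.267

-5.267


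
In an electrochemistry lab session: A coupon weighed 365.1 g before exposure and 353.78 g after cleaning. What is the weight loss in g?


Weight loss = initial − final
WL = 365.1 − 353.78 = 11.32 g

11.32 g


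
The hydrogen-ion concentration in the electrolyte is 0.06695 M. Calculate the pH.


pH = −log10[H+]
pH = −log10(0.06695) = 1.17

1.17


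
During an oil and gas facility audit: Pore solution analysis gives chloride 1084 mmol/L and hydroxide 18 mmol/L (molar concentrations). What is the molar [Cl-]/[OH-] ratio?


Threshold parameter = [Cl-] / [OH-] (molar basis; both in mmol/L, so units cancel)
Ratio = 1084 / 18 = 60.22

60.22


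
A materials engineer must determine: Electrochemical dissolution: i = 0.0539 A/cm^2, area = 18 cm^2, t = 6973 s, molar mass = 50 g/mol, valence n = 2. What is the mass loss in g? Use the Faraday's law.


Apply Faraday's law: m = i*A*t*M / (n*F)
Total charge passed Q = i*A*t = 0.0539*18*6973 = 6765.2046 C
m = Q*M/(n*F) = 6765.2046*50/(2*96485) = 1.75292 g

1.75292 g


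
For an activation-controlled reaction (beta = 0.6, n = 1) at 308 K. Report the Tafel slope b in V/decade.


Apply the Tafel slope relation: b = 2.303*R*T/(beta*n*F)
Numerator: 2.303 * 8.314 * 308 = 5897.32
Denominator: 0.6 * 1 * 96485 = 57891.0
b = 5897.32 / 57891.0 = 0.1019 V/decade

0.1019 V/decade


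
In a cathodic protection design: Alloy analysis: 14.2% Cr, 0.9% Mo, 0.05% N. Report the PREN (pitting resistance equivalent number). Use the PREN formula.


Apply the PREN formula: PREN = Cr + 3.3*Mo + 16*N
PREN = 14.2 + 3.3*0.9 + 16*0.05
PREN = 14.2 + 2.97 + 0.8 = 17.97

17.97


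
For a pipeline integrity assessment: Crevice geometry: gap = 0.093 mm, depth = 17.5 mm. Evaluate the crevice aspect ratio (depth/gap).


Aspect ratio = depth / gap
Ratio = 17.5 / 0.093 = 188.2

188.2


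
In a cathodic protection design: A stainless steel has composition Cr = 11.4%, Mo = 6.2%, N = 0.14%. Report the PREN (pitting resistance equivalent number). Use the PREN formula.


Apply the PREN formula: PREN = Cr + 3.3*Mo + 16*N
PREN = 11.4 + 3.3*6.2 + 16*0.14
PREN = 11.4 + 20.46 + 2.24 = 34.1

34.1


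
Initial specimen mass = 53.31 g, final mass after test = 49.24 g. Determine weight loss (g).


Weight loss = initial − final
WL = 53.31 − 49.24 = 4.07 g

4.07 g


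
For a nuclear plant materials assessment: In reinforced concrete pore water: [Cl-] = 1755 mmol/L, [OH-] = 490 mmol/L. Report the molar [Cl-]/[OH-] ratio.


Threshold parameter = [Cl-] / [OH-] (molar basis; both in mmol/L, so units cancel)
Ratio = 1755 / 490 = 3.58

3.58


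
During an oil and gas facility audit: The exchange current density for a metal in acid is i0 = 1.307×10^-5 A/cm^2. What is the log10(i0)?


i0 = 1.307×10^-5 A/cm^2
log10(i0) = -4.884

-4.884


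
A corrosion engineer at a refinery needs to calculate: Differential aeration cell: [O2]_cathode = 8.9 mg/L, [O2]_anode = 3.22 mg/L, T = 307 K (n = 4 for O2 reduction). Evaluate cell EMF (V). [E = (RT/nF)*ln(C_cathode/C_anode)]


Apply the Nernst concentration-cell relation: E = (RT/nF)*ln(C_cathode/C_anode)
RT/nF = 8.314*307/(4*96485) = 0.00661346 V
ln(8.9/3.22) = 1.01667
E = 0.00661346 * 1.01667 = 0.00672 V

0.00672 V


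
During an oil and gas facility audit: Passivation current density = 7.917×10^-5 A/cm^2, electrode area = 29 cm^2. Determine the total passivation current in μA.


I = i_pass * A, then convert A → μA (×10^6)
I = 7.917×10^-5 * 29 * 10^6 = 2295.93 μA

2295.93 μA


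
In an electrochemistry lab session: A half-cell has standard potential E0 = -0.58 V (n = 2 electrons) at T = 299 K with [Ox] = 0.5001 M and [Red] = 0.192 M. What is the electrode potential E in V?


Apply the Nernst equation: E = E0 + (RT/nF)*ln([Ox]/[Red])
Step 1: RT/nF = 8.314*299/(2*96485) = 0.01288224 V
Step 2: [Ox]/[Red] = 0.5001/0.192 = 2.604687
Step 3: ln(2.604687) = 0.957313
Step 4: correction = 0.01288224 * 0.957313 = 0.012 V
E = -0.58 + 0.012 = -0.568 V

-0.568 V


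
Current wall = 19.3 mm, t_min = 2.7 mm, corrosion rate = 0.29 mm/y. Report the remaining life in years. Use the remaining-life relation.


Apply the remaining-life relation: RL = (t_current − t_min) / CR
RL = (19.3 − 2.7) / 0.29 = 16.6 / 0.29 = 57.2 years

57.2 years


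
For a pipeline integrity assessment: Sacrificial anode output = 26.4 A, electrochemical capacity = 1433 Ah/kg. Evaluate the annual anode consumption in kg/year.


Annual consumption = current * hours per year / capacity
Rate = 26.4 * 8760 / 1433 = 161.4 kg/year

161.4 kg/year


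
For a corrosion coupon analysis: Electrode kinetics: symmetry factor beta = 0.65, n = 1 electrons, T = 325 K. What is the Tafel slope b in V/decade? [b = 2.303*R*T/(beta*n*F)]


Apply the Tafel slope relation: b = 2.303*R*T/(beta*n*F)
Numerator: 2.303 * 8.314 * 325 = 6222.82
Denominator: 0.65 * 1 * 96485 = 62715.25
b = 6222.82 / 62715.25 = 0.099 V/decade

0.099 V/decade


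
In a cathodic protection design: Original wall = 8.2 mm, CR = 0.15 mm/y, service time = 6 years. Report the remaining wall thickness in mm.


Remaining wall = original − CR × time
t = 8.2 − 0.15*6 = 8.2 − 0.9 = 7.3 mm

7.3 mm


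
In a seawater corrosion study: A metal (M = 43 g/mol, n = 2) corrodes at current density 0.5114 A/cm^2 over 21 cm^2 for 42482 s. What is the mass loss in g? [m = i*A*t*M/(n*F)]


Apply Faraday's law: m = i*A*t*M / (n*F)
Total charge passed Q = i*A*t = 0.5114*21*42482 = 456231.1908 C
m = Q*M/(n*F) = 456231.1908*43/(2*96485) = 101.6632 g

101.6632 g


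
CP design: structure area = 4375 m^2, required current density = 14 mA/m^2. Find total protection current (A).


I = area * current density, then convert mA → A (÷1000)
I = 4375 * 14 / 1000 = 61.25 A

61.25 A


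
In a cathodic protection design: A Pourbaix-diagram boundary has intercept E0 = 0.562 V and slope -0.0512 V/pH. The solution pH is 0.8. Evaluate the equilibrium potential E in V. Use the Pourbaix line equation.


Apply the Pourbaix line equation: E = E0 + slope*pH
E = 0.562 + (-0.0512)*0.8 = 0.562 + (-0.04096) = 0.52104 V
Rounded to 3 decimal places: E = 0.521 V

0.521 V


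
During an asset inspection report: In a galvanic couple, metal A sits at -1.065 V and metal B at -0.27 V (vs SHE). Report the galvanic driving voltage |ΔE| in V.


Driving voltage is the absolute potential difference.
|ΔE| = |-1.065 − (-0.27)| = 0.795 V

0.795 V


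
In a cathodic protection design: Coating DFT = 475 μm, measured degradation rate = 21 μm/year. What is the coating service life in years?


Service life = thickness / degradation rate
Life = 475 / 21 = 22.6 years

22.6 years


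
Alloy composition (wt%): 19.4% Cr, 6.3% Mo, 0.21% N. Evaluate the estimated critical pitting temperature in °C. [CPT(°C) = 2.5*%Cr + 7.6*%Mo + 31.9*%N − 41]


Apply the ASTM G48 empirical CPT estimate: CPT(°C) = 2.5*%Cr + 7.6*%Mo + 31.9*%N − 41
2.5*19.4 = 48.5; 7.6*6.3 = 47.88; 31.9*0.21 = 6.699
CPT = 48.5 + 47.88 + 6.699 − 41 = 62.079 °C
Rounded to 0.1 °C: CPT ≈ 62.1 °C

62.1 °C


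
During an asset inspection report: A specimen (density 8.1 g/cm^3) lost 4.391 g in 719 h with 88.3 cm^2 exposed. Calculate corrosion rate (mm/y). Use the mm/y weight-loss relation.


Apply the mm/y weight-loss relation: CR = 87600 * W / (D * A * T)
Numerator: 87600 * 4.391 = 384651.6
Denominator: 8.1 * 88.3 * 719 = 514250.37
CR = 384651.6 / 514250.37 = 0.748 mm/y

0.748 mm/y


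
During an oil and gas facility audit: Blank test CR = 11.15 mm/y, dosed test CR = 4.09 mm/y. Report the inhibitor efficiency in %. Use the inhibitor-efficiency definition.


Apply the inhibitor-efficiency definition: IE = (CR_blank − CR_inh)/CR_blank × 100
IE = (11.15 − 4.09) / 11.15 × 100
IE = 7.06 / 11.15 × 100 = 63.3 %

63.3 %


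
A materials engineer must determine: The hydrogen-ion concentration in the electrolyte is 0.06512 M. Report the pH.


pH = −log10[H+]
pH = −log10(0.06512) = 1.19

1.19


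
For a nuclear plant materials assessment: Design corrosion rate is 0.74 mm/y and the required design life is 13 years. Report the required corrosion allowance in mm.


Corrosion allowance = CR × design life
CA = 0.74 * 13 = 9.62 mm

9.62 mm


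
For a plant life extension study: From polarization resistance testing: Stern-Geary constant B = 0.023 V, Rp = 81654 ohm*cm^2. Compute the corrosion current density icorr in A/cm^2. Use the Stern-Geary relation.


Apply the Stern-Geary relation: icorr = B / Rp
icorr = 0.023 / 81654 = 2.817×10^-7 A/cm^2

2.817×10^-7 A/cm^2


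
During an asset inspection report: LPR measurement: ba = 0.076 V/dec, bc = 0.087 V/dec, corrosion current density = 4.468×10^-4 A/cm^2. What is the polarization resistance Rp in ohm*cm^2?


Apply the Stern-Geary equation: Rp = ba*bc / (2.303*icorr*(ba+bc))
ba*bc = 0.076*0.087 = 0.006612
ba+bc = 0.163; 2.303*icorr*(ba+bc) = 2.303*4.468×10^-4*0.163 = 1.6772381×10^-4
Rp = 0.006612 / 1.6772381×10^-4 = 39.4 ohm*cm^2

39.4 ohm*cm^2


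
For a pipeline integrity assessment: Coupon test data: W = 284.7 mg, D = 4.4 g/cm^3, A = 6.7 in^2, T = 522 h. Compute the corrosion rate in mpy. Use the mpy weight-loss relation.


Apply the mpy weight-loss relation: CR = 534 * W / (D * A * T)
Numerator: 534 * 284.7 = 152029.8
Denominator: 4.4 * 6.7 * 522 = 15388.56
CR = 152029.8 / 15388.56 = 9.879 mpy

9.879 mpy


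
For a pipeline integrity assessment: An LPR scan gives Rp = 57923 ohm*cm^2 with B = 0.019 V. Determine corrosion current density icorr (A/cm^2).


Apply the Stern-Geary relation: icorr = B / Rp
icorr = 0.019 / 57923 = 3.28×10^-7 A/cm^2

3.28×10^-7 A/cm^2


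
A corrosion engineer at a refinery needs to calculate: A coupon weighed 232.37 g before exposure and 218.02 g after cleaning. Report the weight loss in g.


Weight loss = initial − final
WL = 232.37 − 218.02 = 14.35 g

14.35 g


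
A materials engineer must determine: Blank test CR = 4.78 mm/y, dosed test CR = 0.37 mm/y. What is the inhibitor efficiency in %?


Apply the inhibitor-efficiency definition: IE = (CR_blank − CR_inh)/CR_blank × 100
IE = (4.78 − 0.37) / 4.78 × 100
IE = 4.41 / 4.78 × 100 = 92.3 %

92.3 %


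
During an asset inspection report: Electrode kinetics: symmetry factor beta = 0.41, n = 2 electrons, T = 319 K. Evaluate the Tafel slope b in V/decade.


Apply the Tafel slope relation: b = 2.303*R*T/(beta*n*F)
Numerator: 2.303 * 8.314 * 319 = 6107.94
Denominator: 0.41 * 2 * 96485 = 79117.7
b = 6107.94 / 79117.7 = 0.0772 V/decade

0.0772 V/decade


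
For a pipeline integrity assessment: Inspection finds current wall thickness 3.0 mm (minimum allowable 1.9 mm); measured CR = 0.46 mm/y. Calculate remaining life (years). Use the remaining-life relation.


Apply the remaining-life relation: RL = (t_current − t_min) / CR
RL = (3.0 − 1.9) / 0.46 = 1.1 / 0.46 = 2.4 years

2.4 years


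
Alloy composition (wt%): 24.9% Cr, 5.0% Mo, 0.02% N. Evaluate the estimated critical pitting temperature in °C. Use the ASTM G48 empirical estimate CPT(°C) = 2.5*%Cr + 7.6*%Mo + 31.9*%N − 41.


Apply the ASTM G48 empirical CPT estimate: CPT(°C) = 2.5*%Cr + 7.6*%Mo + 31.9*%N − 41
2.5*24.9 = 62.25; 7.6*5.0 = 38; 31.9*0.02 = 0.638
CPT = 62.25 + 38 + 0.638 − 41 = 59.888 °C
Rounded to 0.1 °C: CPT ≈ 59.9 °C

59.9 °C


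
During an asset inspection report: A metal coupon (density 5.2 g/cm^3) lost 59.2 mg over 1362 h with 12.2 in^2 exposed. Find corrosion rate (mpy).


Apply the mpy weight-loss relation: CR = 534 * W / (D * A * T)
Numerator: 534 * 59.2 = 31612.8
Denominator: 5.2 * 12.2 * 1362 = 86405.28
CR = 31612.8 / 86405.28 = 0.3659 mpy

0.3659 mpy


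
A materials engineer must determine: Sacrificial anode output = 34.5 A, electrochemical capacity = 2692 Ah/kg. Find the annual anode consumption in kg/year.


Annual consumption = current * hours per year / capacity
Rate = 34.5 * 8760 / 2692 = 112.3 kg/year

112.3 kg/year


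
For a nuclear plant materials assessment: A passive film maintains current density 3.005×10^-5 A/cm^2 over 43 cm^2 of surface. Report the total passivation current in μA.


I = i_pass * A, then convert A → μA (×10^6)
I = 3.005×10^-5 * 43 * 10^6 = 1292.15 μA

1292.15 μA


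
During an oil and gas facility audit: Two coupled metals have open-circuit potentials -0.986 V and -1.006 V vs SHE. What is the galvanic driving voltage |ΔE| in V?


Driving voltage is the absolute potential difference.
|ΔE| = |-0.986 − (-1.006)| = 0.02 V

0.02 V


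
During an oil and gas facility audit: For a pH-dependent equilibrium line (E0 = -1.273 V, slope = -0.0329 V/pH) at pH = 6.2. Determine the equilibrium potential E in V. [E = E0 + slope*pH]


Apply the Pourbaix line equation: E = E0 + slope*pH
E = -1.273 + (-0.0329)*6.2 = -1.273 + (-0.20398) = -1.47698 V
Rounded to 3 decimal places: E = -1.477 V

-1.477 V


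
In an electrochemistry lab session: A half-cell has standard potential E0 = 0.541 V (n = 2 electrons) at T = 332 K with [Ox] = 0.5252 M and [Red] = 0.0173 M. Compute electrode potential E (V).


Apply the Nernst equation: E = E0 + (RT/nF)*ln([Ox]/[Red])
Step 1: RT/nF = 8.314*332/(2*96485) = 0.01430403 V
Step 2: [Ox]/[Red] = 0.5252/0.0173 = 30.358382
Step 3: ln(30.358382) = 3.413073
Step 4: correction = 0.01430403 * 3.413073 = 0.0488 V
E = 0.541 + 0.0488 = 0.5898 V

0.5898 V


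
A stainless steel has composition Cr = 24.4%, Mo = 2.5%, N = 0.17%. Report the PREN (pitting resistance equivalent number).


Apply the PREN formula: PREN = Cr + 3.3*Mo + 16*N
PREN = 24.4 + 3.3*2.5 + 16*0.17
PREN = 24.4 + 8.25 + 2.72 = 35.37

35.37


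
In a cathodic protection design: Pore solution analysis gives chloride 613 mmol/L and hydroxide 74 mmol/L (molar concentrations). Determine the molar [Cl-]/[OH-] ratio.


Threshold parameter = [Cl-] / [OH-] (molar basis; both in mmol/L, so units cancel)
Ratio = 613 / 74 = 8.28

8.28


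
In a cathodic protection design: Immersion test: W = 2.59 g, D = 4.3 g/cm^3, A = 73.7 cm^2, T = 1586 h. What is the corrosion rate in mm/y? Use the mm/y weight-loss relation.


Apply the mm/y weight-loss relation: CR = 87600 * W / (D * A * T)
Numerator: 87600 * 2.59 = 226884.0
Denominator: 4.3 * 73.7 * 1586 = 502619.26
CR = 226884.0 / 502619.26 = 0.4514 mm/y

0.4514 mm/y


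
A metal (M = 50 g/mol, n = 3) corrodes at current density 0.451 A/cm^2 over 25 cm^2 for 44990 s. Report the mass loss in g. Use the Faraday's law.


Apply Faraday's law: m = i*A*t*M / (n*F)
Total charge passed Q = i*A*t = 0.451*25*44990 = 507262.25 C
m = Q*M/(n*F) = 507262.25*50/(3*96485) = 87.62368 g

87.62368 g


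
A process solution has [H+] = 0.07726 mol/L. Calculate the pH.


pH = −log10[H+]
pH = −log10(0.07726) = 1.11

1.11


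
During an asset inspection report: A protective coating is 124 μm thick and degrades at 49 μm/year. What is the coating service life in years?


Service life = thickness / degradation rate
Life = 124 / 49 = 2.5 years

2.5 years


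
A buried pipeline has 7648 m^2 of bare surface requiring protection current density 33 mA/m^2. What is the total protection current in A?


I = area * current density, then convert mA → A (÷1000)
I = 7648 * 33 / 1000 = 252.38 A

252.38 A


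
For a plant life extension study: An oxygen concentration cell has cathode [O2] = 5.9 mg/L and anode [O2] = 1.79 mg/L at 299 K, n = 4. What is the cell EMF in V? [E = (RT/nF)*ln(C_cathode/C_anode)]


Apply the Nernst concentration-cell relation: E = (RT/nF)*ln(C_cathode/C_anode)
RT/nF = 8.314*299/(4*96485) = 0.00644112 V
ln(5.9/1.79) = 1.19274
E = 0.00644112 * 1.19274 = 0.00768 V

0.00768 V


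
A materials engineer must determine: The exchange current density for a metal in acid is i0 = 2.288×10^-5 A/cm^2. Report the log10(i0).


i0 = 2.288×10^-5 A/cm^2
log10(i0) = -4.641

-4.641


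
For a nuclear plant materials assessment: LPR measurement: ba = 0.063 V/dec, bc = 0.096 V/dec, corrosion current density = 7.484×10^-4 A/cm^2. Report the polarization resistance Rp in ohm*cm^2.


Apply the Stern-Geary equation: Rp = ba*bc / (2.303*icorr*(ba+bc))
ba*bc = 0.063*0.096 = 0.006048
ba+bc = 0.159; 2.303*icorr*(ba+bc) = 2.303*7.484×10^-4*0.159 = 2.7404687×10^-4
Rp = 0.006048 / 2.7404687×10^-4 = 22.07 ohm*cm^2

22.07 ohm*cm^2


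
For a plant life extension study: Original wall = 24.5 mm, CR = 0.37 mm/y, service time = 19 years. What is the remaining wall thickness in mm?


Remaining wall = original − CR × time
t = 24.5 − 0.37*19 = 24.5 − 7.03 = 17.47 mm

17.47 mm


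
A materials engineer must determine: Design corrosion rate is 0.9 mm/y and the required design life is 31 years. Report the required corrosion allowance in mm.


Corrosion allowance = CR × design life
CA = 0.9 * 31 = 27.9 mm

27.9 mm


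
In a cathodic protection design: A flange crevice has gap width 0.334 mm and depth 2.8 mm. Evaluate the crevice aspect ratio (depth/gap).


Aspect ratio = depth / gap
Ratio = 2.8 / 0.334 = 8.4

8.4


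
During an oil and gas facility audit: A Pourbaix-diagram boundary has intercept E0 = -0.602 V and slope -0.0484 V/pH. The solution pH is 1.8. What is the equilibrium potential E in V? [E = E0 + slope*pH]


Apply the Pourbaix line equation: E = E0 + slope*pH
E = -0.602 + (-0.0484)*1.8 = -0.602 + (-0.08712) = -0.68912 V
Rounded to 4 decimal places: E = -0.6891 V

-0.6891 V


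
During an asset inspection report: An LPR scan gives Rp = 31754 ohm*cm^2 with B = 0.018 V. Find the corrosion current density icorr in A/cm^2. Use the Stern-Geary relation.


Apply the Stern-Geary relation: icorr = B / Rp
icorr = 0.018 / 31754 = 5.669×10^-7 A/cm^2

5.669×10^-7 A/cm^2


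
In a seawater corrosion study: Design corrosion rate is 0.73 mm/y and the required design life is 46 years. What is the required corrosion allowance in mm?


Corrosion allowance = CR × design life
CA = 0.73 * 46 = 33.58 mm

33.58 mm


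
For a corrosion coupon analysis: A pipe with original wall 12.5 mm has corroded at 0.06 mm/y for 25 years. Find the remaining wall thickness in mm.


Remaining wall = original − CR × time
t = 12.5 − 0.06*25 = 12.5 − 1.5 = 11.0 mm

11.0 mm


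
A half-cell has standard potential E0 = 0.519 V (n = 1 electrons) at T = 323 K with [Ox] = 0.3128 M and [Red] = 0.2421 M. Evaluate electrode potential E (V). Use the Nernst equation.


Apply the Nernst equation: E = E0 + (RT/nF)*ln([Ox]/[Red])
Step 1: RT/nF = 8.314*323/(1*96485) = 0.02783253 V
Step 2: [Ox]/[Red] = 0.3128/0.2421 = 1.292028
Step 3: ln(1.292028) = 0.256213
Step 4: correction = 0.02783253 * 0.256213 = 0.0071 V
E = 0.519 + 0.0071 = 0.5261 V

0.5261 V
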